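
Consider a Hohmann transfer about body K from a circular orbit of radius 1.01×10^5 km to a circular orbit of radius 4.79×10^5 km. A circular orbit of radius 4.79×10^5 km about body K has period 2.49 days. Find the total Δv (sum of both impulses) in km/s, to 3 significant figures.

Δv = 14.4 km/s

From Kepler's third law T² = 4π²r³/μ at r = 4.79×10^5 km, T = 2.49 days = 2.49 × 86400 s = 2.15136×10^5 s: μ = 4π²r³/T² = 9.37433×10^7 km³/s².
The Hohmann ellipse has a_t = (r₁ + r₂)/2 = 2.900×10^5 km.
Circular speed at r₁: v₁ = √(μ/r₁) = √(9.37433×10^7/1.010×10^5) = 30.4656 km/s.
Transfer-orbit speed at r₁ (v² = μ(2/r − 1/a)): v_p = √[μ(2/r₁ − 1/a_t)] = 39.1542 km/s.
First burn Δv₁ = |v_p − v₁| = 8.689 km/s.
At r₂, v₂ = √(μ/r₂) = 13.99 km/s.
Transfer-orbit speed at r₂: v_a = √[μ(2/r₂ − 1/a_t)] = 8.256 km/s.
Second burn Δv₂ = |v₂ − v_a| = 5.734 km/s.
Δv = Δv₁ + Δv₂ = 8.689 + 5.734 = 14.42 km/s.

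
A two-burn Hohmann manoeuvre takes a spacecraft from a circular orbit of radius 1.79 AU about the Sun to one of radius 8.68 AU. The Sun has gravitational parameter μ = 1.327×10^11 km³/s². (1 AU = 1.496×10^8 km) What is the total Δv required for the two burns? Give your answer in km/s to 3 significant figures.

In km: r₁ = 1.79 × 1.496×10^8 = 2.67784×10^8 km; r₂ = 8.68 × 1.496×10^8 = 1.298528×10^9 km.
Semi-major axis of the transfer orbit: a_t = (2.67784×10^8 + 1.298528×10^9)/2 = 7.83156×10^8 km.
Circular speed at r₁: v₁ = √(μ/r₁) = √(1.327×10^11/2.67784×10^8) = 22.261 km/s.
Transfer-orbit speed at r₁ (vis-viva): v_p = √[μ(2/r₁ − 1/a_t)] = 28.665 km/s.
First burn Δv₁ = |v_p − v₁| = 6.404 km/s.
At r₂, v₂ = √(μ/r₂) = 10.109 km/s.
Transfer-orbit speed at r₂: v_a = √[μ(2/r₂ − 1/a_t)] = 5.9112 km/s.
Second burn Δv₂ = |v₂ − v_a| = 4.198 km/s.
Total Δv = Δv₁ + Δv₂ = 10.60 km/s.

Δv = 10.6 km/s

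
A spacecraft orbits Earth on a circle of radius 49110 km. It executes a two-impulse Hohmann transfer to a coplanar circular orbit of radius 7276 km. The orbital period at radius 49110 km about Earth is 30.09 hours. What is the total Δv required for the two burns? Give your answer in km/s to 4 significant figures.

Δv = 3.768 km/s

From Kepler's third law T² = 4π²r³/μ at r = 49110 km, T = 30.09 hours = 30.09 × 3600 s = 1.08324×10^5 s: μ = 4π²r³/T² = 3.98493×10^5 km³/s².
Semi-major axis of the transfer orbit: a_t = (49110 + 7276)/2 = 28193 km.
Circular speed at r₁: v₁ = √(μ/r₁) = √(3.98493×10^5/49110) = 2.84856 km/s.
On the transfer ellipse at r₁, v² = μ(2/r − 1/a) gives v_a = √[μ(2/r₁ − 1/a_t)] = 1.44711 km/s.
First burn Δv₁ = |v_a − v₁| = 1.401 km/s.
At r₂, v₂ = √(μ/r₂) = 7.4005 km/s.
Transfer-orbit speed at r₂: v_p = √[μ(2/r₂ − 1/a_t)] = 9.7674 km/s.
Second burn Δv₂ = |v₂ − v_p| = 2.367 km/s.
Δv = Δv₁ + Δv₂ = 1.401 + 2.367 = 3.768 km/s.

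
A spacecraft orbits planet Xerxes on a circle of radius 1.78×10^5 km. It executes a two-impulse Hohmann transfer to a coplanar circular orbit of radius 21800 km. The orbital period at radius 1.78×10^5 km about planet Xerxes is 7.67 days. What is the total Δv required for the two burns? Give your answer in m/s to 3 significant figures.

From Kepler's third law T² = 4π²r³/μ at r = 1.78×10^5 km, T = 7.67 days = 7.67 × 86400 s = 6.62688×10^5 s: μ = 4π²r³/T² = 5.06992×10^5 km³/s².
Semi-major axis of the transfer orbit: a_t = (1.780×10^5 + 21800)/2 = 99900 km.
Circular speed at r₁: v₁ = √(μ/r₁) = √(5.06992×10^5/1.780×10^5) = 1.6877 km/s.
On the transfer ellipse at r₁, vis-viva equation gives v_a = √[μ(2/r₁ − 1/a_t)] = 0.78838 km/s.
First burn Δv₁ = |v_a − v₁| = 0.8993 km/s.
At r₂, v₂ = √(μ/r₂) = 4.8225 km/s.
Transfer-orbit speed at r₂: v_p = √[μ(2/r₂ − 1/a_t)] = 6.4372 km/s.
Second burn Δv₂ = |v₂ − v_p| = 1.615 km/s.
Total Δv = Δv₁ + Δv₂ = 2.514 km/s.

Δv = 2510 m/s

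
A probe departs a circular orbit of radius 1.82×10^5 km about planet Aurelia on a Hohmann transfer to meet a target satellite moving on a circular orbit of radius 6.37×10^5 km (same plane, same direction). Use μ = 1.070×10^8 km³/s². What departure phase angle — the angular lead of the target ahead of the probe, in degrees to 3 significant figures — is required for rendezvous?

Semi-major axis of the transfer orbit: a_t = (1.820×10^5 + 6.370×10^5)/2 = 4.095×10^5 km.
The half-period of the transfer ellipse is t = π√(a_t³/μ) = 79586 s.
The target's mean motion on its circular orbit is ω₂ = √(μ/r₂³) = 2.0346×10^-5 rad/s.
Angle swept by the target during transfer: ω₂·t = 1.6193 rad = 92.78°.
Arrival is 180° from departure on the ellipse, so φ = 180° − 92.78° = 87.2°.

φ = 87.2°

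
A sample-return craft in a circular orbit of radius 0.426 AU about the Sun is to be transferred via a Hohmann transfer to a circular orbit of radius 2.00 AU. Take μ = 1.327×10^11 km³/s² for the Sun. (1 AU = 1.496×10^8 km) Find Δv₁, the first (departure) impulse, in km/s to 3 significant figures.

In km: r₁ = 0.426 × 1.496×10^8 = 6.37296×10^7 km; r₂ = 2.00 × 1.496×10^8 = 2.992×10^8 km.
Transfer-ellipse semi-major axis a_t = (r₁ + r₂)/2 = (6.37296×10^7 + 2.992×10^8)/2 = 1.814648×10^8 km.
Circular speed at r = 6.37296×10^7 km: v_c = √(μ/r) = 45.63 km/s.
Transfer-orbit speed at the same r (vis-viva, a = a_t): v_t = √[μ(2/r − 1/a_t)] = 58.59 km/s.
Δv₁ = |v_t − v_c| = |58.59 − 45.63| = 12.96 km/s.

Δv₁ = 13.0 km/s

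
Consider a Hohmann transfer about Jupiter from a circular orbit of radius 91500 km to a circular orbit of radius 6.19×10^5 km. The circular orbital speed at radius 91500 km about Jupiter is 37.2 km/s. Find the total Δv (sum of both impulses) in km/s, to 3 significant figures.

Δv = 18.9 km/s

From the circular-orbit relation v² = μ/r at r = 91500 km: μ = v²r = (37.2)² × 91500 = 1.26621×10^8 km³/s².
Transfer-ellipse semi-major axis a_t = (r₁ + r₂)/2 = (91500 + 6.190×10^5)/2 = 3.5525×10^5 km.
Circular speed at r₁: v₁ = √(μ/r₁) = √(1.26621×10^8/91500) = 37.200 km/s.
Transfer-orbit speed at r₁ (v² = μ(2/r − 1/a)): v_p = √[μ(2/r₁ − 1/a_t)] = 49.104 km/s.
First burn Δv₁ = |v_p − v₁| = 11.904 km/s.
Circular speed at r₂: v₂ = √(μ/r₂) = 14.3024 km/s.
Transfer-orbit speed at r₂: v_a = √[μ(2/r₂ − 1/a_t)] = 7.25858 km/s.
Second burn Δv₂ = |v₂ − v_a| = 7.0438 km/s.
Total Δv = Δv₁ + Δv₂ = 18.95 km/s.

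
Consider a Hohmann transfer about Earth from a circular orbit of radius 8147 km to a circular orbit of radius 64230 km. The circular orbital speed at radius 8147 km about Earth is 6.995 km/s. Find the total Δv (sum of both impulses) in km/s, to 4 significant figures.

From the circular-orbit relation v² = μ/r at r = 8147 km: μ = v²r = (6.995)² × 8147 = 3.98633×10^5 km³/s².
The Hohmann ellipse has a_t = (r₁ + r₂)/2 = 36188.5 km.
At r₁ the circular-orbit speed is v₁ = √(μ/r₁) = 6.995 km/s.
Transfer-orbit speed at r₁ (vis-viva): v_p = √[μ(2/r₁ − 1/a_t)] = 9.319 km/s.
First burn Δv₁ = |v_p − v₁| = 2.324 km/s.
At r₂, v₂ = √(μ/r₂) = 2.491 km/s.
Transfer-orbit speed at r₂: v_a = √[μ(2/r₂ − 1/a_t)] = 1.182 km/s.
Second burn Δv₂ = |v₂ − v_a| = 1.309 km/s.
Δv = Δv₁ + Δv₂ = 2.324 + 1.309 = 3.633 km/s.

Δv = 3.633 km/s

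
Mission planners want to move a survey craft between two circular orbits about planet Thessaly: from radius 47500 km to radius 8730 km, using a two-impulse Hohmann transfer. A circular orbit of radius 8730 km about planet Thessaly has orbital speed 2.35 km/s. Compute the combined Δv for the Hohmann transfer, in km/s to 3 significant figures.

Δv = 1.15 km/s

From the circular-orbit relation v² = μ/r at r = 8730 km: μ = v²r = (2.35)² × 8730 = 48211.4 km³/s².
Transfer-ellipse semi-major axis a_t = (r₁ + r₂)/2 = (47500 + 8730)/2 = 28115 km.
Circular speed at r₁: v₁ = √(μ/r₁) = √(48211.4/47500) = 1.0075 km/s.
Transfer-orbit speed at r₁ (vis-viva equation): v_a = √[μ(2/r₁ − 1/a_t)] = 0.56139 km/s.
First burn Δv₁ = |v_a − v₁| = 0.4461 km/s.
Circular speed at r₂: v₂ = √(μ/r₂) = 2.3500 km/s.
Transfer-orbit speed at r₂: v_p = √[μ(2/r₂ − 1/a_t)] = 3.0545 km/s.
Second burn Δv₂ = |v₂ − v_p| = 0.7045 km/s.
Total Δv = Δv₁ + Δv₂ = 1.151 km/s.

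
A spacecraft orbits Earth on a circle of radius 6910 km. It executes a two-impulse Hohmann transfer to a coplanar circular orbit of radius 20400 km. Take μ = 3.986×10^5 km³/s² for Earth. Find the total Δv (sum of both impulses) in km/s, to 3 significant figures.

Δv = 2.96 km/s

Transfer-ellipse semi-major axis a_t = (r₁ + r₂)/2 = (6910 + 20400)/2 = 13655 km.
Circular speed at r₁: v₁ = √(μ/r₁) = √(3.986×10^5/6910) = 7.595 km/s.
Transfer-orbit speed at r₁ (vis-viva equation): v_p = √[μ(2/r₁ − 1/a_t)] = 9.283 km/s.
First burn Δv₁ = |v_p − v₁| = 1.688 km/s.
At r₂, v₂ = √(μ/r₂) = 4.420 km/s.
Transfer-orbit speed at r₂: v_a = √[μ(2/r₂ − 1/a_t)] = 3.144 km/s.
Second burn Δv₂ = |v₂ − v_a| = 1.276 km/s.
Δv = Δv₁ + Δv₂ = 1.688 + 1.276 = 2.964 km/s.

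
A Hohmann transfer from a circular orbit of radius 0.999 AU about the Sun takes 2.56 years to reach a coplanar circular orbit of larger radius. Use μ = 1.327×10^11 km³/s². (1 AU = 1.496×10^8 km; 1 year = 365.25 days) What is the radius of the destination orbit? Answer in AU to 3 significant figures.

In km: r₁ = 0.999 × 1.496×10^8 = 1.494504×10^8 km.
Transfer time t = 2.56 years × 365.25 × 86400 s = 8.0787456×10^7 s, and t = π√(a_t³/μ).
So a_t = (μ t²/π²)^(1/3) = (1.327×10^11 × (8.0787456×10^7)² / π²)^(1/3) = 4.4438×10^8 km.
Since a_t = (r₁ + r₂)/2, r₂ = 2a_t − r₁ = 2×4.4438×10^8 − 1.494504×10^8 = 7.393096×10^8 km.
In AU: r₂ = 7.393096×10^8 / 1.496×10^8 = 4.94 AU.

r₂ = 4.94 AU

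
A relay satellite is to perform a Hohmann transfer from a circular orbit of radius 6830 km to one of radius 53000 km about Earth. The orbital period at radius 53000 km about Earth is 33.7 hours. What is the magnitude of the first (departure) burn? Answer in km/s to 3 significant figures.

Δv₁ = 2.53 km/s

From Kepler's third law T² = 4π²r³/μ at r = 53000 km, T = 33.7 hours = 33.7 × 3600 s = 1.2132×10^5 s: μ = 4π²r³/T² = 3.99321×10^5 km³/s².
Transfer-ellipse semi-major axis a_t = (r₁ + r₂)/2 = (6830 + 53000)/2 = 29915 km.
Circular speed at r = 6830 km: v_c = √(μ/r) = 7.64629 km/s.
Vis-viva on the transfer ellipse at r = 6830 km gives v_t = √[μ(2/r − 1/a_t)] = 10.1776 km/s.
Δv₁ = |v_t − v_c| = |10.1776 − 7.64629| = 2.531 km/s.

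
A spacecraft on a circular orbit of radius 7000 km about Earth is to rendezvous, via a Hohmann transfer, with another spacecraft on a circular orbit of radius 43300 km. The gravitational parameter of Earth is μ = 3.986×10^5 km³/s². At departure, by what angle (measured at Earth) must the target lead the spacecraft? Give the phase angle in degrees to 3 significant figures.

The Hohmann ellipse has a_t = (r₁ + r₂)/2 = 25150 km.
The half-period of the transfer ellipse is t = π√(a_t³/μ) = 19847 s.
Target angular speed ω₂ = √(μ/r₂³) = 7.0071×10^-5 rad/s.
Angle swept by the target during transfer: ω₂·t = 1.3907 rad = 79.68°.
The spacecraft traverses 180° on the transfer ellipse, so the target must lead by 180° − 79.68° = 100°.

φ = 100°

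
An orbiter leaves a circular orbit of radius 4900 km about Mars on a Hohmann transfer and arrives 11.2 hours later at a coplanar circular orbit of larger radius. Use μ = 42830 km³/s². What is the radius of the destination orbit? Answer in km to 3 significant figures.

r₂ = 33500 km

Transfer time t = 11.2 hours = 40320 s, and t = π√(a_t³/μ).
So a_t = (μ t²/π²)^(1/3) = (42830 × (40320)² / π²)^(1/3) = 19179 km.
Since a_t = (r₁ + r₂)/2, r₂ = 2a_t − r₁ = 2×19179 − 4900 = 33458 km.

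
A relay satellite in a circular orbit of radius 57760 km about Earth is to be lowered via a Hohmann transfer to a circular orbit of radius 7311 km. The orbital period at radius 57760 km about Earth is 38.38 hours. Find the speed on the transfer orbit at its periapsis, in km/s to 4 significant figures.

v = 9.837 km/s

From Kepler's third law T² = 4π²r³/μ at r = 57760 km, T = 38.38 hours = 38.38 × 3600 s = 1.38168×10^5 s: μ = 4π²r³/T² = 3.98498×10^5 km³/s².
Semi-major axis of the transfer orbit: a_t = (57760 + 7311)/2 = 32535.5 km.
At periapsis, r = 7311 km.
From the vis-viva equation, v = √[μ(2/r − 1/a_t)] = 9.837 km/s.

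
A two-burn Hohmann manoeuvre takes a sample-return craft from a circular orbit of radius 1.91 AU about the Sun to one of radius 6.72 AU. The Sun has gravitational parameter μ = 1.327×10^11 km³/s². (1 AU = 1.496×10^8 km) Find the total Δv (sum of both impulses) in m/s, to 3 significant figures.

Δv = 9190 m/s

In km: r₁ = 1.91 × 1.496×10^8 = 2.85736×10^8 km; r₂ = 6.72 × 1.496×10^8 = 1.005312×10^9 km.
Semi-major axis of the transfer orbit: a_t = (2.85736×10^8 + 1.005312×10^9)/2 = 6.45524×10^8 km.
Circular speed at r₁: v₁ = √(μ/r₁) = √(1.327×10^11/2.85736×10^8) = 21.550 km/s.
On the transfer ellipse at r₁, vis-viva gives v_p = √[μ(2/r₁ − 1/a_t)] = 26.893 km/s.
First burn Δv₁ = |v_p − v₁| = 5.343 km/s.
At r₂, v₂ = √(μ/r₂) = 11.489 km/s.
Transfer-orbit speed at r₂: v_a = √[μ(2/r₂ − 1/a_t)] = 7.6438 km/s.
Second burn Δv₂ = |v₂ − v_a| = 3.845 km/s.
Total Δv = Δv₁ + Δv₂ = 9.188 km/s.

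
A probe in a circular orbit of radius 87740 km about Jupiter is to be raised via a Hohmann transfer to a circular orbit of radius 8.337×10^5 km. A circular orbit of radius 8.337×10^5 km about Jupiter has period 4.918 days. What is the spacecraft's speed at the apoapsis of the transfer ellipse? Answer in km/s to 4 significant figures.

From Kepler's third law T² = 4π²r³/μ at r = 8.337×10^5 km, T = 4.918 days = 4.918 × 86400 s = 4.249152×10^5 s: μ = 4π²r³/T² = 1.26702×10^8 km³/s².
Semi-major axis of the transfer orbit: a_t = (87740 + 8.337×10^5)/2 = 4.6072×10^5 km.
The apoapsis of the transfer ellipse is at r = 8.337×10^5 km.
Vis-viva: v = √[μ(2/r − 1/a_t)] = √[1.26702×10^8 × (2/8.337×10^5 − 1/4.6072×10^5)] = 5.380 km/s.

v = 5.380 km/s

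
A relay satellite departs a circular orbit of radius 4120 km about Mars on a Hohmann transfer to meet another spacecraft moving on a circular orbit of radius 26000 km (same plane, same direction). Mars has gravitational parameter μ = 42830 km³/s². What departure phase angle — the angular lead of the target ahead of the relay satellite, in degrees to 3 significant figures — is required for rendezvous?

φ = 101°

Semi-major axis of the transfer orbit: a_t = (4120 + 26000)/2 = 15060 km.
Transfer time t = π√(a_t³/μ) = 28060 s.
Target angular speed ω₂ = √(μ/r₂³) = 4.936×10^-5 rad/s.
Angle swept by the target during transfer: ω₂·t = 1.385 rad = 79.35°.
The relay satellite traverses 180° on the transfer ellipse, so the target must lead by 180° − 79.35° = 101°.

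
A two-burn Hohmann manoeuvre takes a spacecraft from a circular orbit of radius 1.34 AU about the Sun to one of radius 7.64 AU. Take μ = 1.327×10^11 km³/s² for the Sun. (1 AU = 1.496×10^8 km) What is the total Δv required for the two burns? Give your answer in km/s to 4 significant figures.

In km: r₁ = 1.34 × 1.496×10^8 = 2.00464×10^8 km; r₂ = 7.64 × 1.496×10^8 = 1.142944×10^9 km.
Semi-major axis of the transfer orbit: a_t = (2.00464×10^8 + 1.142944×10^9)/2 = 6.71704×10^8 km.
Circular speed at r₁: v₁ = √(μ/r₁) = √(1.327×10^11/2.00464×10^8) = 25.7287 km/s.
Transfer-orbit speed at r₁ (vis-viva): v_p = √[μ(2/r₁ − 1/a_t)] = 33.5615 km/s.
First burn Δv₁ = |v_p − v₁| = 7.833 km/s.
At r₂, v₂ = √(μ/r₂) = 10.775 km/s.
Transfer-orbit speed at r₂: v_a = √[μ(2/r₂ − 1/a_t)] = 5.8864 km/s.
Second burn Δv₂ = |v₂ − v_a| = 4.889 km/s.
Total Δv = Δv₁ + Δv₂ = 12.72 km/s.

Δv = 12.72 km/s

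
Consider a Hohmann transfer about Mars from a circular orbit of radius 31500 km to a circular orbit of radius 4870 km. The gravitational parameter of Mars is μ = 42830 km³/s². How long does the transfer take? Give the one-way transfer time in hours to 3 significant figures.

Transfer-ellipse semi-major axis a_t = (r₁ + r₂)/2 = (31500 + 4870)/2 = 18185 km.
Half the transfer-orbit period gives t = π√(a_t³/μ) = 37230 s.
Converting: 37230 s ÷ 3600 s/hour = 10.3 hours.

t = 10.3 hours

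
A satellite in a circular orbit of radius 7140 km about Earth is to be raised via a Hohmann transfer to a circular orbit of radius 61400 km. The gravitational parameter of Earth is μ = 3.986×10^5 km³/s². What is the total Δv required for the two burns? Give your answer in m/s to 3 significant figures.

Δv = 3910 m/s

Transfer-ellipse semi-major axis a_t = (r₁ + r₂)/2 = (7140 + 61400)/2 = 34270 km.
Circular speed at r₁: v₁ = √(μ/r₁) = √(3.986×10^5/7140) = 7.4717 km/s.
Transfer-orbit speed at r₁ (vis-viva equation): v_p = √[μ(2/r₁ − 1/a_t)] = 10.001 km/s.
First burn Δv₁ = |v_p − v₁| = 2.529 km/s.
At r₂, v₂ = √(μ/r₂) = 2.548 km/s.
Transfer-orbit speed at r₂: v_a = √[μ(2/r₂ − 1/a_t)] = 1.163 km/s.
Second burn Δv₂ = |v₂ − v_a| = 1.385 km/s.
Δv = Δv₁ + Δv₂ = 2.529 + 1.385 = 3.914 km/s.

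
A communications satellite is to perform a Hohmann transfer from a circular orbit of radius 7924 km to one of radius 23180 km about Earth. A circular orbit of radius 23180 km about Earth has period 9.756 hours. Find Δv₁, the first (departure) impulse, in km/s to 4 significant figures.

Δv₁ = 1.566 km/s

From Kepler's third law T² = 4π²r³/μ at r = 23180 km, T = 9.756 hours = 9.756 × 3600 s = 35121.6 s: μ = 4π²r³/T² = 3.98613×10^5 km³/s².
Transfer-ellipse semi-major axis a_t = (r₁ + r₂)/2 = (7924 + 23180)/2 = 15552 km.
On the circular orbit at r = 7924 km, v_c = √(μ/r) = 7.093 km/s.
Vis-viva on the transfer ellipse at r = 7924 km gives v_t = √[μ(2/r − 1/a_t)] = 8.659 km/s.
Δv₁ = |v_t − v_c| = |8.659 − 7.093| = 1.566 km/s.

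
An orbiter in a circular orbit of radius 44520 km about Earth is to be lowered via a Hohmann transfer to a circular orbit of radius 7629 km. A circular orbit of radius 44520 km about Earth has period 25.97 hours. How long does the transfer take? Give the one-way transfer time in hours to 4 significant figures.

t = 5.820 hours

From Kepler's third law T² = 4π²r³/μ at r = 44520 km, T = 25.97 hours = 25.97 × 3600 s = 93492 s: μ = 4π²r³/T² = 3.98544×10^5 km³/s².
The Hohmann ellipse has a_t = (r₁ + r₂)/2 = 26074.5 km.
Half the transfer-orbit period gives t = π√(a_t³/μ) = 20952 s.
Converting: 20952 s ÷ 3600 s/hour = 5.820 hours.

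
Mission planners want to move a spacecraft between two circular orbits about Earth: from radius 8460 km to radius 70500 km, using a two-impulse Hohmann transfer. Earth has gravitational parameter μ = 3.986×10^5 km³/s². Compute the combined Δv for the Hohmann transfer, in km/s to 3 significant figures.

Δv = 3.59 km/s

Transfer-ellipse semi-major axis a_t = (r₁ + r₂)/2 = (8460 + 70500)/2 = 39480 km.
Circular speed at r₁: v₁ = √(μ/r₁) = √(3.986×10^5/8460) = 6.86410 km/s.
On the transfer ellipse at r₁, v² = μ(2/r − 1/a) gives v_p = √[μ(2/r₁ − 1/a_t)] = 9.17254 km/s.
First burn Δv₁ = |v_p − v₁| = 2.30844 km/s.
At r₂, v₂ = √(μ/r₂) = 2.37779 km/s.
Transfer-orbit speed at r₂: v_a = √[μ(2/r₂ − 1/a_t)] = 1.10070 km/s.
Second burn Δv₂ = |v₂ − v_a| = 1.27709 km/s.
Total Δv = Δv₁ + Δv₂ = 3.586 km/s.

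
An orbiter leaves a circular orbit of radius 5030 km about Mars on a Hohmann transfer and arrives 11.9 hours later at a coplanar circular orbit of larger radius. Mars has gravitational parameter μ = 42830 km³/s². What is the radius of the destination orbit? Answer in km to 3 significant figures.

r₂ = 34900 km

Transfer time t = 11.9 hours = 42840 s, and t = π√(a_t³/μ).
So a_t = (μ t²/π²)^(1/3) = (42830 × (42840)² / π²)^(1/3) = 19970 km.
Since a_t = (r₁ + r₂)/2, r₂ = 2a_t − r₁ = 2×19970 − 5030 = 34910 km.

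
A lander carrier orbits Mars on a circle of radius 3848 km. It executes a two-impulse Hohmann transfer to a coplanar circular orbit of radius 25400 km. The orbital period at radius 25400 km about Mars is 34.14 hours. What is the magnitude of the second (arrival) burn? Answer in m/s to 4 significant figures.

From Kepler's third law T² = 4π²r³/μ at r = 25400 km, T = 34.14 hours = 34.14 × 3600 s = 1.22904×10^5 s: μ = 4π²r³/T² = 42828.1 km³/s².
Transfer-ellipse semi-major axis a_t = (r₁ + r₂)/2 = (3848 + 25400)/2 = 14624 km.
On the circular orbit at r = 25400 km, v_c = √(μ/r) = 1.2985 km/s.
Transfer-orbit speed at the same r (vis-viva, a = a_t): v_t = √[μ(2/r − 1/a_t)] = 0.66609 km/s.
Δv₂ = |v_t − v_c| = |0.66609 − 1.2985| = 0.6324 km/s.

Δv₂ = 632.4 m/s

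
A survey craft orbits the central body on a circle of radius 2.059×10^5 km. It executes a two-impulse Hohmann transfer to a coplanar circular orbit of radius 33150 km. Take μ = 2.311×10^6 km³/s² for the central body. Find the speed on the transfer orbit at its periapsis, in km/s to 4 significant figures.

Transfer-ellipse semi-major axis a_t = (r₁ + r₂)/2 = (2.059×10^5 + 33150)/2 = 1.19525×10^5 km.
At periapsis, r = 33150 km.
From the vis-viva equation, v = √[μ(2/r − 1/a_t)] = 10.96 km/s.

v = 10.96 km/s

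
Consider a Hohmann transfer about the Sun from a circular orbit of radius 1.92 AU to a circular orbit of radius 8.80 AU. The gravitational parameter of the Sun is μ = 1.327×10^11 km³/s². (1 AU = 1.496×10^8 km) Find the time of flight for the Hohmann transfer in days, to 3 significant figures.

t = 2270 days

In km: r₁ = 1.92 × 1.496×10^8 = 2.87232×10^8 km; r₂ = 8.80 × 1.496×10^8 = 1.31648×10^9 km.
Transfer-ellipse semi-major axis a_t = (r₁ + r₂)/2 = (2.87232×10^8 + 1.31648×10^9)/2 = 8.01856×10^8 km.
Half the transfer-orbit period gives t = π√(a_t³/μ) = 1.958×10^8 s.
Converting: 1.958×10^8 s ÷ 86400 s/day = 2270 days.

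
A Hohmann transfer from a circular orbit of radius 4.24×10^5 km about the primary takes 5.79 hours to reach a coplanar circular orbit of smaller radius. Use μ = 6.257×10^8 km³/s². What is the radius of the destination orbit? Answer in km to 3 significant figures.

Transfer time t = 5.79 hours = 20844 s, and t = π√(a_t³/μ).
So a_t = (μ t²/π²)^(1/3) = (6.257×10^8 × (20844)² / π²)^(1/3) = 3.0200×10^5 km.
Since a_t = (r₁ + r₂)/2, r₂ = 2a_t − r₁ = 2×3.0200×10^5 − 4.240×10^5 = 1.800×10^5 km.

r₂ = 1.80×10^5 km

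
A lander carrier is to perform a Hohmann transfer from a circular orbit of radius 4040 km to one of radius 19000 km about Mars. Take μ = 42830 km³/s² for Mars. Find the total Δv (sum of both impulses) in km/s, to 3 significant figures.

Δv = 1.54 km/s

Transfer-ellipse semi-major axis a_t = (r₁ + r₂)/2 = (4040 + 19000)/2 = 11520 km.
At r₁ the circular-orbit speed is v₁ = √(μ/r₁) = 3.2560 km/s.
On the transfer ellipse at r₁, vis-viva equation gives v_p = √[μ(2/r₁ − 1/a_t)] = 4.1815 km/s.
First burn Δv₁ = |v_p − v₁| = 0.9255 km/s.
At r₂, v₂ = √(μ/r₂) = 1.5014 km/s.
Transfer-orbit speed at r₂: v_a = √[μ(2/r₂ − 1/a_t)] = 0.88912 km/s.
Second burn Δv₂ = |v₂ − v_a| = 0.6123 km/s.
Δv = Δv₁ + Δv₂ = 0.9255 + 0.6123 = 1.538 km/s.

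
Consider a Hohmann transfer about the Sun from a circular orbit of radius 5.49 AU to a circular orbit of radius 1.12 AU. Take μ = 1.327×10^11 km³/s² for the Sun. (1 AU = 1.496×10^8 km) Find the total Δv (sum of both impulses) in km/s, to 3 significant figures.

Δv = 13.4 km/s

In km: r₁ = 5.49 × 1.496×10^8 = 8.21304×10^8 km; r₂ = 1.12 × 1.496×10^8 = 1.67552×10^8 km.
The Hohmann ellipse has a_t = (r₁ + r₂)/2 = 4.94428×10^8 km.
At r₁ the circular-orbit speed is v₁ = √(μ/r₁) = 12.7111 km/s.
Transfer-orbit speed at r₁ (vis-viva): v_a = √[μ(2/r₁ − 1/a_t)] = 7.39957 km/s.
First burn Δv₁ = |v_a − v₁| = 5.312 km/s.
Circular speed at r₂: v₂ = √(μ/r₂) = 28.142 km/s.
Transfer-orbit speed at r₂: v_p = √[μ(2/r₂ − 1/a_t)] = 36.271 km/s.
Second burn Δv₂ = |v₂ − v_p| = 8.129 km/s.
Δv = Δv₁ + Δv₂ = 5.312 + 8.129 = 13.44 km/s.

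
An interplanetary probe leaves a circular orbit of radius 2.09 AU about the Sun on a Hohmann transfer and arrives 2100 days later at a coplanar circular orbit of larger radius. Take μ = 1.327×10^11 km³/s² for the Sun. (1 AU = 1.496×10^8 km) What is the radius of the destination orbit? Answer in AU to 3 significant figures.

r₂ = 8.10 AU

In km: r₁ = 2.09 × 1.496×10^8 = 3.12664×10^8 km.
Transfer time t = 2100 days = 1.8144×10^8 s, and t = π√(a_t³/μ).
So a_t = (μ t²/π²)^(1/3) = (1.327×10^11 × (1.8144×10^8)² / π²)^(1/3) = 7.6210×10^8 km.
Since a_t = (r₁ + r₂)/2, r₂ = 2a_t − r₁ = 2×7.6210×10^8 − 3.12664×10^8 = 1.211536×10^9 km.
In AU: r₂ = 1.211536×10^9 / 1.496×10^8 = 8.10 AU.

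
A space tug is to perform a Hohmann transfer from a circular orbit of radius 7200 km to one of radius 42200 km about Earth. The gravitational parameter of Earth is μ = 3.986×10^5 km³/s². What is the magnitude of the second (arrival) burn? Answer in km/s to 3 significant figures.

Transfer-ellipse semi-major axis a_t = (r₁ + r₂)/2 = (7200 + 42200)/2 = 24700 km.
Circular speed at r = 42200 km: v_c = √(μ/r) = 3.073 km/s.
Vis-viva on the transfer ellipse at r = 42200 km gives v_t = √[μ(2/r − 1/a_t)] = 1.659 km/s.
Δv₂ = |v_t − v_c| = |1.659 − 3.073| = 1.414 km/s.

Δv₂ = 1.41 km/s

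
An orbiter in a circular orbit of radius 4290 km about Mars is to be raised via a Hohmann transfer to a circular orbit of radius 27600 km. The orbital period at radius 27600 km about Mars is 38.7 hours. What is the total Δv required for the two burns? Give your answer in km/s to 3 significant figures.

From Kepler's third law T² = 4π²r³/μ at r = 27600 km, T = 38.7 hours = 38.7 × 3600 s = 1.3932×10^5 s: μ = 4π²r³/T² = 42762.2 km³/s².
Transfer-ellipse semi-major axis a_t = (r₁ + r₂)/2 = (4290 + 27600)/2 = 15945 km.
Circular speed at r₁: v₁ = √(μ/r₁) = √(42762.2/4290) = 3.1572 km/s.
On the transfer ellipse at r₁, vis-viva gives v_p = √[μ(2/r₁ − 1/a_t)] = 4.1538 km/s.
First burn Δv₁ = |v_p − v₁| = 0.9966 km/s.
At r₂, v₂ = √(μ/r₂) = 1.2447 km/s.
Transfer-orbit speed at r₂: v_a = √[μ(2/r₂ − 1/a_t)] = 0.64564 km/s.
Second burn Δv₂ = |v₂ − v_a| = 0.5991 km/s.
Δv = Δv₁ + Δv₂ = 0.9966 + 0.5991 = 1.596 km/s.

Δv = 1.60 km/s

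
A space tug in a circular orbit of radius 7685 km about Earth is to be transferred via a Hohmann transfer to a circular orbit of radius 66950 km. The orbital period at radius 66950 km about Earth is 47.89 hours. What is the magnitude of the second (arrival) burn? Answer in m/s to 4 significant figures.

Δv₂ = 1333 m/s

From Kepler's third law T² = 4π²r³/μ at r = 66950 km, T = 47.89 hours = 47.89 × 3600 s = 1.72404×10^5 s: μ = 4π²r³/T² = 3.98581×10^5 km³/s².
Semi-major axis of the transfer orbit: a_t = (7685 + 66950)/2 = 37317.5 km.
Circular speed at r = 66950 km: v_c = √(μ/r) = 2.440 km/s.
Transfer-orbit speed at the same r (vis-viva, a = a_t): v_t = √[μ(2/r − 1/a_t)] = 1.107 km/s.
Δv₂ = |v_t − v_c| = |1.107 − 2.440| = 1.333 km/s.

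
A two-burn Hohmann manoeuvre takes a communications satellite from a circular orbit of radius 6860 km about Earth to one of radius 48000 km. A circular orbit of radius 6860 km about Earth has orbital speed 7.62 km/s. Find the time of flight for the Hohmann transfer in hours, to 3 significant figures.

t = 6.28 hours

From the circular-orbit relation v² = μ/r at r = 6860 km: μ = v²r = (7.62)² × 6860 = 3.98322×10^5 km³/s².
The Hohmann ellipse has a_t = (r₁ + r₂)/2 = 27430 km.
By Kepler's third law the transfer-orbit period is T = 2π√(a_t³/μ), so t = T/2 = 22610 s.
Converting: 22610 s ÷ 3600 s/hour = 6.28 hours.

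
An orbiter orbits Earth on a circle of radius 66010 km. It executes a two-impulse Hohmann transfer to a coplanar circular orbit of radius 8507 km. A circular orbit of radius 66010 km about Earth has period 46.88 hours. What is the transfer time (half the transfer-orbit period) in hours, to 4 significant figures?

From Kepler's third law T² = 4π²r³/μ at r = 66010 km, T = 46.88 hours = 46.88 × 3600 s = 1.68768×10^5 s: μ = 4π²r³/T² = 3.98666×10^5 km³/s².
The Hohmann ellipse has a_t = (r₁ + r₂)/2 = 37258.5 km.
By Kepler's third law the transfer-orbit period is T = 2π√(a_t³/μ), so t = T/2 = 35784 s.
Converting: 35784 s ÷ 3600 s/hour = 9.940 hours.

t = 9.940 hours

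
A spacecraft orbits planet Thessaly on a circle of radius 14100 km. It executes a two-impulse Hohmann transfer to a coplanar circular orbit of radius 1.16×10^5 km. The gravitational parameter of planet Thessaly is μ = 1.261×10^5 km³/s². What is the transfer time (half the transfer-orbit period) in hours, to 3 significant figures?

The Hohmann ellipse has a_t = (r₁ + r₂)/2 = 65050 km.
Half the transfer-orbit period gives t = π√(a_t³/μ) = 1.468×10^5 s.
Converting: 1.468×10^5 s ÷ 3600 s/hour = 40.8 hours.

t = 40.8 hours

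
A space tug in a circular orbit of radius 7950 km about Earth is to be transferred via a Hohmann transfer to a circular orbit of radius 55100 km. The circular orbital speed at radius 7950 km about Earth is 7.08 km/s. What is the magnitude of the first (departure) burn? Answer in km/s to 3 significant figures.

From the circular-orbit relation v² = μ/r at r = 7950 km: μ = v²r = (7.08)² × 7950 = 3.98505×10^5 km³/s².
Semi-major axis of the transfer orbit: a_t = (7950 + 55100)/2 = 31525 km.
Circular speed at r = 7950 km: v_c = √(μ/r) = 7.080 km/s.
Transfer-orbit speed at the same r (vis-viva, a = a_t): v_t = √[μ(2/r − 1/a_t)] = 9.360 km/s.
Δv₁ = |v_t − v_c| = |9.360 − 7.080| = 2.280 km/s.

Δv₁ = 2.28 km/s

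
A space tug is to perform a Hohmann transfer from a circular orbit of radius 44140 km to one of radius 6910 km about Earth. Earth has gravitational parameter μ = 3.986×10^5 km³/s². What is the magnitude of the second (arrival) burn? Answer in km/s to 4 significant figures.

The Hohmann ellipse has a_t = (r₁ + r₂)/2 = 25525 km.
On the circular orbit at r = 6910 km, v_c = √(μ/r) = 7.595 km/s.
Vis-viva on the transfer ellipse at r = 6910 km gives v_t = √[μ(2/r − 1/a_t)] = 9.988 km/s.
Δv₂ = |v_t − v_c| = |9.988 − 7.595| = 2.393 km/s.

Δv₂ = 2.393 km/s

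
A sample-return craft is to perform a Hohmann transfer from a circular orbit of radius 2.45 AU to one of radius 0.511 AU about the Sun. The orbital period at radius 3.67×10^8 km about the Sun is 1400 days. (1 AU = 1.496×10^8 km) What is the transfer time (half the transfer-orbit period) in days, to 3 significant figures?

t = 328 days

From Kepler's third law T² = 4π²r³/μ at r = 3.67×10^8 km, T = 1400 days = 1400 × 86400 s = 1.2096×10^8 s: μ = 4π²r³/T² = 1.33375×10^11 km³/s².
In km: r₁ = 2.45 × 1.496×10^8 = 3.6652×10^8 km; r₂ = 0.511 × 1.496×10^8 = 7.64456×10^7 km.
Semi-major axis of the transfer orbit: a_t = (3.6652×10^8 + 7.64456×10^7)/2 = 2.214828×10^8 km.
By Kepler's third law the transfer-orbit period is T = 2π√(a_t³/μ), so t = T/2 = 2.835×10^7 s.
Converting: 2.835×10^7 s ÷ 86400 s/day = 328 days.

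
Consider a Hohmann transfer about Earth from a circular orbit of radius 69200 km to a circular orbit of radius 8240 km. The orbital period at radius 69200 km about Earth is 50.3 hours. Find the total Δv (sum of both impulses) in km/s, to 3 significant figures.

Δv = 3.64 km/s

From Kepler's third law T² = 4π²r³/μ at r = 69200 km, T = 50.3 hours = 50.3 × 3600 s = 1.8108×10^5 s: μ = 4π²r³/T² = 3.98967×10^5 km³/s².
Semi-major axis of the transfer orbit: a_t = (69200 + 8240)/2 = 38720 km.
Circular speed at r₁: v₁ = √(μ/r₁) = √(3.98967×10^5/69200) = 2.401 km/s.
On the transfer ellipse at r₁, v² = μ(2/r − 1/a) gives v_a = √[μ(2/r₁ − 1/a_t)] = 1.108 km/s.
First burn Δv₁ = |v_a − v₁| = 1.293 km/s.
Circular speed at r₂: v₂ = √(μ/r₂) = 6.958 km/s.
Transfer-orbit speed at r₂: v_p = √[μ(2/r₂ − 1/a_t)] = 9.302 km/s.
Second burn Δv₂ = |v₂ − v_p| = 2.344 km/s.
Δv = Δv₁ + Δv₂ = 1.293 + 2.344 = 3.637 km/s.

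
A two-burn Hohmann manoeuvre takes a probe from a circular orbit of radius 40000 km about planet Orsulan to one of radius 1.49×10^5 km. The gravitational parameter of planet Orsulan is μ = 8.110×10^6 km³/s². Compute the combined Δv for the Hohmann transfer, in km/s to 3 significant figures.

Transfer-ellipse semi-major axis a_t = (r₁ + r₂)/2 = (40000 + 1.490×10^5)/2 = 94500 km.
Circular speed at r₁: v₁ = √(μ/r₁) = √(8.110×10^6/40000) = 14.2390 km/s.
Transfer-orbit speed at r₁ (vis-viva): v_p = √[μ(2/r₁ − 1/a_t)] = 17.8796 km/s.
First burn Δv₁ = |v_p − v₁| = 3.6406 km/s.
At r₂, v₂ = √(μ/r₂) = 7.3776 km/s.
Transfer-orbit speed at r₂: v_a = √[μ(2/r₂ − 1/a_t)] = 4.7999 km/s.
Second burn Δv₂ = |v₂ − v_a| = 2.5777 km/s.
Δv = Δv₁ + Δv₂ = 3.6406 + 2.5777 = 6.218 km/s.

Δv = 6.22 km/s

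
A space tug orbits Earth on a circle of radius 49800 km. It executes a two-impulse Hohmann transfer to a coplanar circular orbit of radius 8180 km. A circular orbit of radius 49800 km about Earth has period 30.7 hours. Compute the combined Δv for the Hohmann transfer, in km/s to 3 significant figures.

Δv = 3.50 km/s

From Kepler's third law T² = 4π²r³/μ at r = 49800 km, T = 30.7 hours = 30.7 × 3600 s = 1.1052×10^5 s: μ = 4π²r³/T² = 3.99177×10^5 km³/s².
The Hohmann ellipse has a_t = (r₁ + r₂)/2 = 28990 km.
At r₁ the circular-orbit speed is v₁ = √(μ/r₁) = 2.831 km/s.
On the transfer ellipse at r₁, vis-viva equation gives v_a = √[μ(2/r₁ − 1/a_t)] = 1.504 km/s.
First burn Δv₁ = |v_a − v₁| = 1.327 km/s.
At r₂, v₂ = √(μ/r₂) = 6.986 km/s.
Transfer-orbit speed at r₂: v_p = √[μ(2/r₂ − 1/a_t)] = 9.156 km/s.
Second burn Δv₂ = |v₂ − v_p| = 2.170 km/s.
Δv = Δv₁ + Δv₂ = 1.327 + 2.170 = 3.497 km/s.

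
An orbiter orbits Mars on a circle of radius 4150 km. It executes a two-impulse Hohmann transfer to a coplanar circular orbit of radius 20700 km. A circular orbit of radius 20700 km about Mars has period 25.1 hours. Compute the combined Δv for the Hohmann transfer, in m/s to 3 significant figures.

From Kepler's third law T² = 4π²r³/μ at r = 20700 km, T = 25.1 hours = 25.1 × 3600 s = 90360 s: μ = 4π²r³/T² = 42886.3 km³/s².
Semi-major axis of the transfer orbit: a_t = (4150 + 20700)/2 = 12425 km.
Circular speed at r₁: v₁ = √(μ/r₁) = √(42886.3/4150) = 3.2147 km/s.
Transfer-orbit speed at r₁ (v² = μ(2/r − 1/a)): v_p = √[μ(2/r₁ − 1/a_t)] = 4.1493 km/s.
First burn Δv₁ = |v_p − v₁| = 0.9346 km/s.
Circular speed at r₂: v₂ = √(μ/r₂) = 1.4394 km/s.
Transfer-orbit speed at r₂: v_a = √[μ(2/r₂ − 1/a_t)] = 0.83186 km/s.
Second burn Δv₂ = |v₂ − v_a| = 0.6075 km/s.
Total Δv = Δv₁ + Δv₂ = 1.542 km/s.

Δv = 1540 m/s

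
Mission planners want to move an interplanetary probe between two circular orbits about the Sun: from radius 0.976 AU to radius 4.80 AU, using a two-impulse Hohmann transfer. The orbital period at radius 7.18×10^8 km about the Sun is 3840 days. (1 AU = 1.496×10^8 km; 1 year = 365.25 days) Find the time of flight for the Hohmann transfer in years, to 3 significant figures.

t = 2.45 years

From Kepler's third law T² = 4π²r³/μ at r = 7.18×10^8 km, T = 3840 days = 3840 × 86400 s = 3.31776×10^8 s: μ = 4π²r³/T² = 1.32753×10^11 km³/s².
In km: r₁ = 0.976 × 1.496×10^8 = 1.460096×10^8 km; r₂ = 4.80 × 1.496×10^8 = 7.1808×10^8 km.
Transfer-ellipse semi-major axis a_t = (r₁ + r₂)/2 = (1.460096×10^8 + 7.1808×10^8)/2 = 4.320448×10^8 km.
By Kepler's third law the transfer-orbit period is T = 2π√(a_t³/μ), so t = T/2 = 7.743×10^7 s.
Converting: 7.743×10^7 s ÷ 3.15576×10^7 s/year (365.25 × 86400) = 2.45 years.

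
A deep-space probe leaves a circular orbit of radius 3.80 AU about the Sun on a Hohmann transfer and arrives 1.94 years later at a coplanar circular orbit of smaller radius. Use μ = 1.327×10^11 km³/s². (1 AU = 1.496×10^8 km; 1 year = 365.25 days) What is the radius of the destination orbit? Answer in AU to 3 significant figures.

r₂ = 1.14 AU

In km: r₁ = 3.80 × 1.496×10^8 = 5.6848×10^8 km.
Transfer time t = 1.94 years × 365.25 × 86400 s = 6.1221744×10^7 s, and t = π√(a_t³/μ).
So a_t = (μ t²/π²)^(1/3) = (1.327×10^11 × (6.1221744×10^7)² / π²)^(1/3) = 3.6937×10^8 km.
Since a_t = (r₁ + r₂)/2, r₂ = 2a_t − r₁ = 2×3.6937×10^8 − 5.6848×10^8 = 1.7026×10^8 km.
In AU: r₂ = 1.7026×10^8 / 1.496×10^8 = 1.14 AU.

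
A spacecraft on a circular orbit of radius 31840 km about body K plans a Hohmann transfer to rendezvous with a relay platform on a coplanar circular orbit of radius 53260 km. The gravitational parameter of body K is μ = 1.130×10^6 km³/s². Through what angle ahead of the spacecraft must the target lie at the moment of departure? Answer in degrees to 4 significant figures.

The Hohmann ellipse has a_t = (r₁ + r₂)/2 = 42550 km.
The half-period of the transfer ellipse is t = π√(a_t³/μ) = 25939.4 s.
The target's mean motion on its circular orbit is ω₂ = √(μ/r₂³) = 8.64843×10^-5 rad/s.
Angle swept by the target during transfer: ω₂·t = 2.24335 rad = 128.53°.
The spacecraft traverses 180° on the transfer ellipse, so the target must lead by 180° − 128.53° = 51.47°.

φ = 51.47°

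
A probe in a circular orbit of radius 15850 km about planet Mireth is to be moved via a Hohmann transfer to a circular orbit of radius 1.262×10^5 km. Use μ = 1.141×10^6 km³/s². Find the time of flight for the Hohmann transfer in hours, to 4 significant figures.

Transfer-ellipse semi-major axis a_t = (r₁ + r₂)/2 = (15850 + 1.262×10^5)/2 = 71025 km.
Transfer time t = π√(a_t³/μ) = π√((71025)³ / 1.141×10^6) = 55670 s.
Converting: 55670 s ÷ 3600 s/hour = 15.46 hours.

t = 15.46 hours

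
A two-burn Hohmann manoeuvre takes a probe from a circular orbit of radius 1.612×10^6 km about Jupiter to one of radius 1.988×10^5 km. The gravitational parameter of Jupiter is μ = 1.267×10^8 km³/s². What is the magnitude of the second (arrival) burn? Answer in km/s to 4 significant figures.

Transfer-ellipse semi-major axis a_t = (r₁ + r₂)/2 = (1.612×10^6 + 1.988×10^5)/2 = 9.054×10^5 km.
Circular speed at r = 1.988×10^5 km: v_c = √(μ/r) = 25.25 km/s.
Transfer-orbit speed at the same r (vis-viva, a = a_t): v_t = √[μ(2/r − 1/a_t)] = 33.69 km/s.
Δv₂ = |v_t − v_c| = |33.69 − 25.25| = 8.440 km/s.

Δv₂ = 8.440 km/s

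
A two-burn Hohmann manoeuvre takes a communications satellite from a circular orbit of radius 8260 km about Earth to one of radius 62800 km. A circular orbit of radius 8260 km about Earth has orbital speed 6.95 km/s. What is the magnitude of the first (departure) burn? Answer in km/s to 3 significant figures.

From the circular-orbit relation v² = μ/r at r = 8260 km: μ = v²r = (6.95)² × 8260 = 3.98979×10^5 km³/s².
Transfer-ellipse semi-major axis a_t = (r₁ + r₂)/2 = (8260 + 62800)/2 = 35530 km.
Circular speed at r = 8260 km: v_c = √(μ/r) = 6.950 km/s.
Vis-viva on the transfer ellipse at r = 8260 km gives v_t = √[μ(2/r − 1/a_t)] = 9.240 km/s.
Δv₁ = |v_t − v_c| = |9.240 − 6.950| = 2.290 km/s.

Δv₁ = 2.29 km/s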